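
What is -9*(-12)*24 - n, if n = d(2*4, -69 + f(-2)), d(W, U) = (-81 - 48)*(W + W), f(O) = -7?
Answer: 4656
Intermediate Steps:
d(W, U) = -258*W
n = -2064 (n = -516*4 = -258*8 = -2064)
-9*(-12)*24 - n = -9*(-12)*24 - 1*(-2064) = 108*24 + 2064 = 2592 + 2064 = 4656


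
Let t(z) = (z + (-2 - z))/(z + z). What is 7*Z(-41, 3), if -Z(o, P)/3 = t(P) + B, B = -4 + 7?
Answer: -56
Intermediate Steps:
t(z) = -1/z (t(z) = -2*1/(2*z) = -1/z)
B = 3
Z(o, P) = -9 + 3/P (Z(o, P) = -3*(-1/P + 3) = -3*(3 - 1/P) = -9 + 3/P)
7*Z(-41, 3) = 7*(-9 + 3/3) = 7*(-9 + 3*(⅓)) = 7*(-9 + 1) = 7*(-8) = -56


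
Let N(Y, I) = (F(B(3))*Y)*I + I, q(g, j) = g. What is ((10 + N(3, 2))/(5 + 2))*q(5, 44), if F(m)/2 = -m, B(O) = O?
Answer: -120/7 ≈ -17.143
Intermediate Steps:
F(m) = -2*m (F(m) = 2*(-m) = -2*m)
N(Y, I) = I - 6*I*Y (N(Y, I) = ((-2*3)*Y)*I + I = (-6*Y)*I + I = -6*I*Y + I = I - 6*I*Y)
((10 + N(3, 2))/(5 + 2))*q(5, 44) = ((10 + 2*(1 - 6*3))/(5 + 2))*5 = ((10 + 2*(1 - 18))/7)*5 = ((10 + 2*(-17))*(⅐))*5 = ((10 - 34)*(⅐))*5 = -24*⅐*5 = -24/7*5 = -120/7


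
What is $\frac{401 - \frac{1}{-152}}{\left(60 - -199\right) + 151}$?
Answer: $\frac{60953}{62320} \approx 0.97806$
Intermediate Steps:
$\frac{401 - \frac{1}{-152}}{\left(60 - -199\right) + 151} = \frac{401 - - \frac{1}{152}}{\left(60 + 199\right) + 151} = \frac{401 + \frac{1}{152}}{259 + 151} = \frac{60953}{152 \cdot 410} = \frac{60953}{152} \cdot \frac{1}{410} = \frac{60953}{62320}$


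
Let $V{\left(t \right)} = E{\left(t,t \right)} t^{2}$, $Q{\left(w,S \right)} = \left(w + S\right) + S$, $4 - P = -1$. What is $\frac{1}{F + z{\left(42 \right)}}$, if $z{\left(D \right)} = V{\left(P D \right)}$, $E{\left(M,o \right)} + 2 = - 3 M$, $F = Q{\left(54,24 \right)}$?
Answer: $- \frac{1}{27871098} \approx -3.5879 \cdot 10^{-8}$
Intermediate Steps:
$P = 5$ ($P = 4 - -1 = 4 + 1 = 5$)
$Q{\left(w,S \right)} = w + 2 S$ ($Q{\left(w,S \right)} = \left(S + w\right) + S = w + 2 S$)
$F = 102$ ($F = 54 + 2 \cdot 24 = 54 + 48 = 102$)
$E{\left(M,o \right)} = -2 - 3 M$
$V{\left(t \right)} = t^{2} \left(-2 - 3 t\right)$ ($V{\left(t \right)} = \left(-2 - 3 t\right) t^{2} = t^{2} \left(-2 - 3 t\right)$)
$z{\left(D \right)} = 25 D^{2} \left(-2 - 15 D\right)$ ($z{\left(D \right)} = \left(5 D\right)^{2} \left(-2 - 3 \cdot 5 D\right) = 25 D^{2} \left(-2 - 15 D\right)$)
$\frac{1}{F + z{\left(42 \right)}} = \frac{1}{102 + 42^{2} \left(-50 - 15750\right)} = \frac{1}{102 + 1764 \left(-50 - 15750\right)} = \frac{1}{102 + 1764 \left(-15800\right)} = \frac{1}{102 - 27871200} = \frac{1}{-27871098} = - \frac{1}{27871098}$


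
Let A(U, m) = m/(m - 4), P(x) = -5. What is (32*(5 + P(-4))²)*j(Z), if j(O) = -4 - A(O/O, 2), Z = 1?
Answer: 0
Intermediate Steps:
A(U, m) = m/(-4 + m)
j(O) = -3 (j(O) = -4 - 2/(-4 + 2) = -4 - 2/(-2) = -4 - 2*(-1)/2 = -4 - 1*(-1) = -4 + 1 = -3)
(32*(5 + P(-4))²)*j(Z) = (32*(5 - 5)²)*(-3) = (32*0²)*(-3) = (32*0)*(-3) = 0*(-3) = 0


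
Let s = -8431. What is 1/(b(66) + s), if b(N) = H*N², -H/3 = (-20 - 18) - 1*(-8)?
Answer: 1/383609 ≈ 2.6068e-6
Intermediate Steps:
H = 90 (H = -3*((-20 - 18) - 1*(-8)) = -3*(-38 + 8) = -3*(-30) = 90)
b(N) = 90*N²
1/(b(66) + s) = 1/(90*66² - 8431) = 1/(90*4356 - 8431) = 1/(392040 - 8431) = 1/383609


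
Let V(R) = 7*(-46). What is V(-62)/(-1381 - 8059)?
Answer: 161/4720 ≈ 0.034110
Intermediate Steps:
V(R) = -322
V(-62)/(-1381 - 8059) = -322/(-1381 - 8059) = -322/(-9440) = -322*(-1/9440) = 161/4720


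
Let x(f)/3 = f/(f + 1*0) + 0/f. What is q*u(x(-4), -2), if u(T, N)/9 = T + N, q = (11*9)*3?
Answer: 2673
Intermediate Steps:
x(f) = 3 (x(f) = 3*(f/(f + 1*0) + 0/f) = 3*(f/(f + 0) + 0) = 3*(f/f + 0) = 3*(1 + 0) = 3*1 = 3)
q = 297 (q = 99*3 = 297)
u(T, N) = 9*N + 9*T (u(T, N) = 9*(T + N) = 9*(N + T) = 9*N + 9*T)
q*u(x(-4), -2) = 297*(9*(-2) + 9*3) = 297*(-18 + 27) = 297*9 = 2673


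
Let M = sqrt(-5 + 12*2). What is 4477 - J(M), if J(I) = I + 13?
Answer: 4464 - sqrt(19) ≈ 4459.6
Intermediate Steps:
M = sqrt(19) (M = sqrt(-5 + 24) = sqrt(19) ≈ 4.3589)
J(I) = 13 + I
4477 - J(M) = 4477 - (13 + sqrt(19)) = 4477 + (-13 - sqrt(19)) = 4464 - sqrt(19)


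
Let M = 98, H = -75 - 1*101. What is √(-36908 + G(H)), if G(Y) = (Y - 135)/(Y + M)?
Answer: I*√224524014/78 ≈ 192.1*I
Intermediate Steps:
H = -176 (H = -75 - 101 = -176)
G(Y) = (-135 + Y)/(98 + Y) (G(Y) = (Y - 135)/(Y + 98) = (-135 + Y)/(98 + Y))
√(-36908 + G(H)) = √(-36908 + (-135 - 176)/(98 - 176)) = √(-36908 - 311/(-78)) = √(-36908 - 1/78*(-311)) = √(-36908 + 311/78) = √(-2878513/78) = I*√224524014/78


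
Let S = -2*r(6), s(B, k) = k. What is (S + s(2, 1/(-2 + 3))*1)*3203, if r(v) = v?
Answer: -35233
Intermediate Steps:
S = -12 (S = -2*6 = -12)
(S + s(2, 1/(-2 + 3))*1)*3203 = (-12 + 1/(-2 + 3))*3203 = (-12 + 1/1)*3203 = (-12 + 1*1)*3203 = (-12 + 1)*3203 = -11*3203 = -35233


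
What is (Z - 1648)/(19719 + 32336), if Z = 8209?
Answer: 6561/52055 ≈ 0.12604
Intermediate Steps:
(Z - 1648)/(19719 + 32336) = (8209 - 1648)/(19719 + 32336) = 6561/52055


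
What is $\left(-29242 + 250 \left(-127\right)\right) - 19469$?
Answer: $-80461$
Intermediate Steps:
$\left(-29242 + 250 \left(-127\right)\right) - 19469 = \left(-29242 - 31750\right) - 19469 = -60992 - 19469 = -80461$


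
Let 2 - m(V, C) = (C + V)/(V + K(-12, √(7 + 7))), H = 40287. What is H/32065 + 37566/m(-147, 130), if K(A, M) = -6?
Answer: 10841668989/545105 ≈ 19889.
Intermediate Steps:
m(V, C) = 2 - (C + V)/(-6 + V) (m(V, C) = 2 - (C + V)/(V - 6) = 2 - (C + V)/(-6 + V))
H/32065 + 37566/m(-147, 130) = 40287/32065 + 37566/(((-12 - 147 - 1*130)/(-6 - 147))) = 40287*(1/32065) + 37566/(((-12 - 147 - 130)/(-153))) = 40287/32065 + 37566/((-1/153*(-289))) = 40287/32065 + 37566/(17/9) = 40287/32065 + 37566*(9/17) = 40287/32065 + 338094/17 = 10841668989/545105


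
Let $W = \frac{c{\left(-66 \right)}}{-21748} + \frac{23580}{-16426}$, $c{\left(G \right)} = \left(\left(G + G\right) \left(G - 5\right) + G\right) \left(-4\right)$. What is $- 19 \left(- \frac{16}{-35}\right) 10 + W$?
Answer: $- \frac{27063385612}{312578567} \approx -86.581$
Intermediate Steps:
$c{\left(G \right)} = - 4 G - 8 G \left(-5 + G\right)$ ($c{\left(G \right)} = \left(2 G \left(-5 + G\right) + G\right) \left(-4\right) = \left(G + 2 G \left(-5 + G\right)\right) \left(-4\right) = - 4 G - 8 G \left(-5 + G\right)$)
$W = \frac{12327948}{44654081}$ ($W = \frac{4 \left(-66\right) \left(9 - -132\right)}{-21748} + \frac{23580}{-16426} = 4 \left(-66\right) \left(9 + 132\right) \left(- \frac{1}{21748}\right) + 23580 \left(- \frac{1}{16426}\right) = 4 \left(-66\right) 141 \left(- \frac{1}{21748}\right) - \frac{11790}{8213} = \left(-37224\right) \left(- \frac{1}{21748}\right) - \frac{11790}{8213} = \frac{9306}{5437} - \frac{11790}{8213} = \frac{12327948}{44654081} \approx 0.27608$)
$- 19 \left(- \frac{16}{-35}\right) 10 + W = - 19 \left(- \frac{16}{-35}\right) 10 + \frac{12327948}{44654081} = - 19 \left(\left(-16\right) \left(- \frac{1}{35}\right)\right) 10 + \frac{12327948}{44654081} = \left(-19\right) \frac{16}{35} \cdot 10 + \frac{12327948}{44654081} = \left(- \frac{304}{35}\right) 10 + \frac{12327948}{44654081} = - \frac{608}{7} + \frac{12327948}{44654081} = - \frac{27063385612}{312578567}$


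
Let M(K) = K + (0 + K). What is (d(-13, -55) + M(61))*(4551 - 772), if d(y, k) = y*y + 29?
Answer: 1209280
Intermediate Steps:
M(K) = 2*K (M(K) = K + K = 2*K)
d(y, k) = 29 + y² (d(y, k) = y² + 29 = 29 + y²)
(d(-13, -55) + M(61))*(4551 - 772) = ((29 + (-13)²) + 2*61)*(4551 - 772) = ((29 + 169) + 122)*3779 = (198 + 122)*3779 = 320*3779 = 1209280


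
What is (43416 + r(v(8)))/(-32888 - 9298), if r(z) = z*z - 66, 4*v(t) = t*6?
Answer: -7249/7031 ≈ -1.0310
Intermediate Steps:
v(t) = 3*t/2 (v(t) = (t*6)/4 = (6*t)/4 = 3*t/2)
r(z) = -66 + z² (r(z) = z² - 66 = -66 + z²)
(43416 + r(v(8)))/(-32888 - 9298) = (43416 + (-66 + ((3/2)*8)²))/(-32888 - 9298) = (43416 + (-66 + 12²))/(-42186) = (43416 + (-66 + 144))*(-1/42186) = (43416 + 78)*(-1/42186) = 43494*(-1/42186) = -7249/7031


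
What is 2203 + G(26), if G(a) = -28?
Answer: 2175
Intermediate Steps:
2203 + G(26) = 2203 - 28 = 2175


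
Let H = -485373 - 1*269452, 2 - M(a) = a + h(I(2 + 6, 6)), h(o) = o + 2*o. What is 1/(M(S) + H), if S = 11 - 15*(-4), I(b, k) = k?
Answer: -1/754912 ≈ -1.3247e-6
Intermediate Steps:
h(o) = 3*o
S = 71 (S = 11 + 60 = 71)
M(a) = -16 - a (M(a) = 2 - (a + 3*6) = 2 - (a + 18) = 2 - (18 + a) = 2 + (-18 - a) = -16 - a)
H = -754825 (H = -485373 - 269452 = -754825)
1/(M(S) + H) = 1/((-16 - 1*71) - 754825) = 1/((-16 - 71) - 754825) = 1/(-87 - 754825) = 1/(-754912) = -1/754912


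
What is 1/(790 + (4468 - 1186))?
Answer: 1/4072 ≈ 0.00024558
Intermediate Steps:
1/(790 + (4468 - 1186)) = 1/(790 + 3282) = 1/4072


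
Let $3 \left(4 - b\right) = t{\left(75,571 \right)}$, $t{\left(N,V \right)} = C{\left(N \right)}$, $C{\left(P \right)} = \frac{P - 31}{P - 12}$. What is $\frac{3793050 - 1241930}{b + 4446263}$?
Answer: $\frac{482161680}{840344419} \approx 0.57377$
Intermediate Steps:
$C{\left(P \right)} = \frac{-31 + P}{-12 + P}$
$t{\left(N,V \right)} = \frac{-31 + N}{-12 + N}$
$b = \frac{712}{189}$ ($b = 4 - \frac{\frac{1}{-12 + 75} \left(-31 + 75\right)}{3} = 4 - \frac{\frac{1}{63} \cdot 44}{3} = 4 - \frac{44}{189} = \frac{712}{189} \approx 3.7672$)
$\frac{3793050 - 1241930}{b + 4446263} = \frac{3793050 - 1241930}{\frac{712}{189} + 4446263} = \frac{2551120}{\frac{840344419}{189}} = 2551120 \cdot \frac{189}{840344419} = \frac{482161680}{840344419}$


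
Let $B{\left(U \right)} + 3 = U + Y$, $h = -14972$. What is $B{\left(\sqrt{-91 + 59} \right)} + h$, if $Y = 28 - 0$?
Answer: $-14947 + 4 i \sqrt{2} \approx -14947.0 + 5.6569 i$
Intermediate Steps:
$Y = 28$ ($Y = 28 + 0 = 28$)
$B{\left(U \right)} = 25 + U$ ($B{\left(U \right)} = -3 + \left(U + 28\right) = -3 + \left(28 + U\right) = 25 + U$)
$B{\left(\sqrt{-91 + 59} \right)} + h = \left(25 + \sqrt{-91 + 59}\right) - 14972 = \left(25 + \sqrt{-32}\right) - 14972 = \left(25 + 4 i \sqrt{2}\right) - 14972 = -14947 + 4 i \sqrt{2}$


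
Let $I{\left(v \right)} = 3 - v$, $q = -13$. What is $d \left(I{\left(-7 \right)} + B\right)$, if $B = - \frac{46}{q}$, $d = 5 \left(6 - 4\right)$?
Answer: $\frac{1760}{13} \approx 135.38$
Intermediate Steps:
$d = 10$ ($d = 5 \cdot 2 = 10$)
$B = \frac{46}{13}$ ($B = - \frac{46}{-13} = \left(-46\right) \left(- \frac{1}{13}\right) = \frac{46}{13} \approx 3.5385$)
$d \left(I{\left(-7 \right)} + B\right) = 10 \left(\left(3 - -7\right) + \frac{46}{13}\right) = 10 \left(\left(3 + 7\right) + \frac{46}{13}\right) = 10 \left(10 + \frac{46}{13}\right) = 10 \cdot \frac{176}{13} = \frac{1760}{13}$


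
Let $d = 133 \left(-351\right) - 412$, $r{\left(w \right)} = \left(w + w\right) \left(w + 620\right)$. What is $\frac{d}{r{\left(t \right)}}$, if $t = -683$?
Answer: $- \frac{47095}{86058} \approx -0.54725$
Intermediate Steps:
$r{\left(w \right)} = 2 w \left(620 + w\right)$
$d = -47095$ ($d = -46683 - 412 = -47095$)
$\frac{d}{r{\left(t \right)}} = - \frac{47095}{2 \left(-683\right) \left(620 - 683\right)} = - \frac{47095}{2 \left(-683\right) \left(-63\right)} = - \frac{47095}{86058}$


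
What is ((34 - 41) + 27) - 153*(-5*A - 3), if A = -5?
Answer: -3346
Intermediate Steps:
((34 - 41) + 27) - 153*(-5*A - 3) = ((34 - 41) + 27) - 153*(-5*(-5) - 3) = (-7 + 27) - 153*(25 - 3) = 20 - 153*22 = 20 - 3366 = -3346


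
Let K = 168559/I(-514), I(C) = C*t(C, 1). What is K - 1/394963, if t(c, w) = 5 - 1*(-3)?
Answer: -66574572429/1624087856 ≈ -40.992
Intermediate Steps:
t(c, w) = 8 (t(c, w) = 5 + 3 = 8)
I(C) = 8*C (I(C) = C*8 = 8*C)
K = -168559/4112 (K = 168559/((8*(-514))) = 168559/(-4112) = 168559*(-1/4112) = -168559/4112 ≈ -40.992)
K - 1/394963 = -168559/4112 - 1/394963 = -66574572429/1624087856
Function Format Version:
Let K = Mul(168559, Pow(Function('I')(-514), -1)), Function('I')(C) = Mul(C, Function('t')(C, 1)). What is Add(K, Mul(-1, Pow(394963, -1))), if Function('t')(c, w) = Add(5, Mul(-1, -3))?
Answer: Rational(-66574572429, 1624087856) ≈ -40.992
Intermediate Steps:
Function('t')(c, w) = 8 (Function('t')(c, w) = Add(5, 3) = 8)
Function('I')(C) = Mul(8, C) (Function('I')(C) = Mul(C, 8) = Mul(8, C))
K = Rational(-168559, 4112) (K = Mul(168559, Pow(Mul(8, -514), -1)) = Mul(168559, Pow(-4112, -1)) = Mul(168559, Rational(-1, 4112)) = Rational(-168559, 4112) ≈ -40.992)
Add(K, Mul(-1, Pow(394963, -1))) = Add(Rational(-168559, 4112), Mul(-1, Pow(394963, -1))) = Add(Rational(-168559, 4112), Mul(-1, Rational(1, 394963))) = Add(Rational(-168559, 4112), Rational(-1, 394963)) = Rational(-66574572429, 1624087856)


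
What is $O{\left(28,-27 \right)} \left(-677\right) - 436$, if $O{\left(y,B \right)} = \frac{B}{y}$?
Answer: $\frac{6071}{28} \approx 216.82$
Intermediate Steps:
$O{\left(28,-27 \right)} \left(-677\right) - 436 = - \frac{27}{28} \left(-677\right) - 436 = \left(-27\right) \frac{1}{28} \left(-677\right) - 436 = \left(- \frac{27}{28}\right) \left(-677\right) - 436 = \frac{18279}{28} - 436 = \frac{6071}{28}$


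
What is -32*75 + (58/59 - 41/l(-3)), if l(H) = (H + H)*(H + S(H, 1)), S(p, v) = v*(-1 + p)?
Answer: -5947183/2478 ≈ -2400.0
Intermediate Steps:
l(H) = 2*H*(-1 + 2*H) (l(H) = (H + H)*(H + 1*(-1 + H)) = (2*H)*(H + (-1 + H)) = (2*H)*(-1 + 2*H) = 2*H*(-1 + 2*H))
-32*75 + (58/59 - 41/l(-3)) = -32*75 + (58/59 - 41*(-1/(6*(-1 + 2*(-3))))) = -2400 + (58*(1/59) - 41*(-1/(6*(-1 - 6)))) = -2400 + (58/59 - 41/(2*(-3)*(-7))) = -2400 + (58/59 - 41/42) = -2400 + 17/2478 = -5947183/2478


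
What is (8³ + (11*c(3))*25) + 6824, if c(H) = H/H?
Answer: 7611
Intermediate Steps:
c(H) = 1
(8³ + (11*c(3))*25) + 6824 = (8³ + (11*1)*25) + 6824 = (512 + 11*25) + 6824 = (512 + 275) + 6824 = 787 + 6824 = 7611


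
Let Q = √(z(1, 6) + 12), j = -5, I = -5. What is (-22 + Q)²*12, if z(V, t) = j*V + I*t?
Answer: 5532 - 528*I*√23 ≈ 5532.0 - 2532.2*I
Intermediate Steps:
z(V, t) = -5*V - 5*t
Q = I*√23 (Q = √((-5*1 - 5*6) + 12) = √((-5 - 30) + 12) = √(-35 + 12) = √(-23) = I*√23 ≈ 4.7958*I)
(-22 + Q)²*12 = (-22 + I*√23)²*12 = 12*(-22 + I*√23)²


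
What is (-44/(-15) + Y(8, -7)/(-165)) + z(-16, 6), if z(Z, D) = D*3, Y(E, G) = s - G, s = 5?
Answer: 3442/165 ≈ 20.861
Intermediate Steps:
Y(E, G) = 5 - G
z(Z, D) = 3*D
(-44/(-15) + Y(8, -7)/(-165)) + z(-16, 6) = (-44/(-15) + (5 - 1*(-7))/(-165)) + 3*6 = (-44*(-1/15) + (5 + 7)*(-1/165)) + 18 = (44/15 + 12*(-1/165)) + 18 = (44/15 - 4/55) + 18 = 472/165 + 18 = 3442/165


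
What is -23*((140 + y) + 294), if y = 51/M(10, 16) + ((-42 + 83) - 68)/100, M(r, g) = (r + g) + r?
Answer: -750628/75 ≈ -10008.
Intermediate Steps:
M(r, g) = g + 2*r (M(r, g) = (g + r) + r = g + 2*r)
y = 86/75 (y = 51/(16 + 2*10) + ((-42 + 83) - 68)/100 = 51/(16 + 20) + (41 - 68)*(1/100) = 51/36 - 27*1/100 = 51*(1/36) - 27/100 = 17/12 - 27/100 = 86/75 ≈ 1.1467)
-23*((140 + y) + 294) = -23*((140 + 86/75) + 294) = -23*(10586/75 + 294) = -23*32636/75 = -750628/75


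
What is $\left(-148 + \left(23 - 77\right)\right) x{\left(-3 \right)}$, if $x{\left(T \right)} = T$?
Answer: $606$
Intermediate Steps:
$\left(-148 + \left(23 - 77\right)\right) x{\left(-3 \right)} = \left(-148 + \left(23 - 77\right)\right) \left(-3\right) = \left(-148 - 54\right) \left(-3\right) = \left(-202\right) \left(-3\right) = 606$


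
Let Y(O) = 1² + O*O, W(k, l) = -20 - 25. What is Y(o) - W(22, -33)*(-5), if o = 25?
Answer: 401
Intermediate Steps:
W(k, l) = -45
Y(O) = 1 + O²
Y(o) - W(22, -33)*(-5) = (1 + 25²) - (-45)*(-5) = (1 + 625) - 1*225 = 626 - 225 = 401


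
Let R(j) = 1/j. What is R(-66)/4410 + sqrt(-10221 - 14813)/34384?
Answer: -1/291060 + I*sqrt(25034)/34384 ≈ -3.4357e-6 + 0.0046016*I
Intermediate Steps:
R(-66)/4410 + sqrt(-10221 - 14813)/34384 = 1/(-66*4410) + sqrt(-10221 - 14813)/34384 = -1/66*1/4410 + sqrt(-25034)*(1/34384) = -1/291060 + (I*sqrt(25034))*(1/34384) = -1/291060 + I*sqrt(25034)/34384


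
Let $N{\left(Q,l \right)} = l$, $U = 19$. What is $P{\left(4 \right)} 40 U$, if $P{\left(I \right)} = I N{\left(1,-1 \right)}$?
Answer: $-3040$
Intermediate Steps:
$P{\left(I \right)} = - I$ ($P{\left(I \right)} = I \left(-1\right) = - I$)
$P{\left(4 \right)} 40 U = \left(-1\right) 4 \cdot 40 \cdot 19 = \left(-4\right) 40 \cdot 19 = \left(-160\right) 19 = -3040$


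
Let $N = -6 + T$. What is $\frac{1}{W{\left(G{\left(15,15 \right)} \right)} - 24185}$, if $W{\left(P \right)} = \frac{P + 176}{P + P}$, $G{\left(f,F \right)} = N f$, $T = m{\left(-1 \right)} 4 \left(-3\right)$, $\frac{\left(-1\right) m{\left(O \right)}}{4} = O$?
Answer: $- \frac{810}{19589533} \approx -4.1349 \cdot 10^{-5}$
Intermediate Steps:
$m{\left(O \right)} = - 4 O$
$T = -48$ ($T = \left(-4\right) \left(-1\right) 4 \left(-3\right) = 4 \cdot 4 \left(-3\right) = 16 \left(-3\right) = -48$)
$N = -54$ ($N = -6 - 48 = -54$)
$G{\left(f,F \right)} = - 54 f$
$W{\left(P \right)} = \frac{176 + P}{2 P}$
$\frac{1}{W{\left(G{\left(15,15 \right)} \right)} - 24185} = \frac{1}{\frac{176 - 810}{2 \left(\left(-54\right) 15\right)} - 24185} = \frac{1}{\frac{176 - 810}{2 \left(-810\right)} - 24185} = \frac{1}{\frac{1}{2} \left(- \frac{1}{810}\right) \left(-634\right) - 24185} = \frac{1}{\frac{317}{810} - 24185} = \frac{1}{- \frac{19589533}{810}} = - \frac{810}{19589533}$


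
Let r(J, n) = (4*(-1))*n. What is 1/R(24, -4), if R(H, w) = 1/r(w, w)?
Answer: 16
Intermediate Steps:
r(J, n) = -4*n
R(H, w) = -1/(4*w) (R(H, w) = 1/(-4*w) = -1/(4*w))
1/R(24, -4) = 1/(-¼/(-4)) = 1/(-¼*(-¼)) = 1/(1/16) = 16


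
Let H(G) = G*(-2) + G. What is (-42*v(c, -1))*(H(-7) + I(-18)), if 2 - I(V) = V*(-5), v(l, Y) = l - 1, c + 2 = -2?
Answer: -17010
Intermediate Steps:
c = -4 (c = -2 - 2 = -4)
H(G) = -G (H(G) = -2*G + G = -G)
v(l, Y) = -1 + l
I(V) = 2 + 5*V (I(V) = 2 - V*(-5) = 2 - (-5)*V = 2 + 5*V)
(-42*v(c, -1))*(H(-7) + I(-18)) = (-42*(-1 - 4))*(-1*(-7) + (2 + 5*(-18))) = (-42*(-5))*(7 + (2 - 90)) = 210*(7 - 88) = 210*(-81) = -17010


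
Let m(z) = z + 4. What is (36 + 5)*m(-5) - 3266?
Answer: -3307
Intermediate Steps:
m(z) = 4 + z
(36 + 5)*m(-5) - 3266 = (36 + 5)*(4 - 5) - 3266 = 41*(-1) - 3266 = -41 - 3266 = -3307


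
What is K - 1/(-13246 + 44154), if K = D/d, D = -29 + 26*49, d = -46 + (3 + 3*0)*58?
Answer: 9620083/989056 ≈ 9.7265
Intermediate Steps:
d = 128 (d = -46 + (3 + 0)*58 = -46 + 3*58 = -46 + 174 = 128)
D = 1245 (D = -29 + 1274 = 1245)
K = 1245/128 ≈ 9.7266
K - 1/(-13246 + 44154) = 1245/128 - 1/(-13246 + 44154) = 1245/128 - 1/30908 = 9620083/989056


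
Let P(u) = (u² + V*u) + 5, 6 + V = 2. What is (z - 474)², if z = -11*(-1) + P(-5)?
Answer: 170569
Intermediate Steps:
V = -4 (V = -6 + 2 = -4)
P(u) = 5 + u² - 4*u (P(u) = (u² - 4*u) + 5 = 5 + u² - 4*u)
z = 61 (z = -11*(-1) + (5 + (-5)² - 4*(-5)) = 11 + (5 + 25 + 20) = 11 + 50 = 61)
(z - 474)² = (61 - 474)² = (-413)² = 170569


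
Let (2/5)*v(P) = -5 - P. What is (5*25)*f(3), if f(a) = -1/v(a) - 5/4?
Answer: -150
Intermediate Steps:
v(P) = -25/2 - 5*P/2 (v(P) = 5*(-5 - P)/2 = -25/2 - 5*P/2)
f(a) = -5/4 - 1/(-25/2 - 5*a/2) (f(a) = -1/(-25/2 - 5*a/2) - 5/4 = -5/4 - 1/(-25/2 - 5*a/2))
(5*25)*f(3) = (5*25)*((-117 - 25*3)/(20*(5 + 3))) = 125*((1/20)*(-117 - 75)/8) = 125*((1/20)*(⅛)*(-192)) = 125*(-6/5) = -150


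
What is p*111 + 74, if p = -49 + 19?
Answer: -3256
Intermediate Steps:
p = -30
p*111 + 74 = -30*111 + 74 = -3330 + 74 = -3256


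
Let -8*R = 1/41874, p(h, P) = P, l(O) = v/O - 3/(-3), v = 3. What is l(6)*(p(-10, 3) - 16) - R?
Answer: -6532343/334992 ≈ -19.500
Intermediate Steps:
l(O) = 1 + 3/O (l(O) = 3/O - 3/(-3) = 3/O - 3*(-1/3) = 3/O + 1 = 1 + 3/O)
R = -1/334992 (R = -1/8/41874 = -1/8*1/41874 = -1/334992 ≈ -2.9851e-6)
l(6)*(p(-10, 3) - 16) - R = ((3 + 6)/6)*(3 - 16) - 1*(-1/334992) = ((1/6)*9)*(-13) + 1/334992 = (3/2)*(-13) + 1/334992 = -39/2 + 1/334992 = -6532343/334992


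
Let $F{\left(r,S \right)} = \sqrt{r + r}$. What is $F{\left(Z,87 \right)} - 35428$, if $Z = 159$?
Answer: $-35428 + \sqrt{318} \approx -35410.0$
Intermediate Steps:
$F{\left(r,S \right)} = \sqrt{2} \sqrt{r}$ ($F{\left(r,S \right)} = \sqrt{2 r} = \sqrt{2} \sqrt{r}$)
$F{\left(Z,87 \right)} - 35428 = \sqrt{2} \sqrt{159} - 35428 = \sqrt{318} - 35428 = -35428 + \sqrt{318}$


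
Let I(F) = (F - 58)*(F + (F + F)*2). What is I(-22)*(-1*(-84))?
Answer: 739200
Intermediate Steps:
I(F) = 5*F*(-58 + F) (I(F) = (-58 + F)*(F + (2*F)*2) = (-58 + F)*(F + 4*F) = (-58 + F)*(5*F) = 5*F*(-58 + F))
I(-22)*(-1*(-84)) = (5*(-22)*(-58 - 22))*(-1*(-84)) = (5*(-22)*(-80))*84 = 8800*84 = 739200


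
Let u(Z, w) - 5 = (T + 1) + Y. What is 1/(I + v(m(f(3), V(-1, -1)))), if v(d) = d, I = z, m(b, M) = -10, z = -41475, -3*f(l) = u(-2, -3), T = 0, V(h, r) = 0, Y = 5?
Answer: -1/41485 ≈ -2.4105e-5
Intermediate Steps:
u(Z, w) = 11 (u(Z, w) = 5 + ((0 + 1) + 5) = 5 + (1 + 5) = 5 + 6 = 11)
f(l) = -11/3 (f(l) = -1/3*11 = -11/3)
I = -41475
1/(I + v(m(f(3), V(-1, -1)))) = 1/(-41475 - 10) = 1/(-41485) = -1/41485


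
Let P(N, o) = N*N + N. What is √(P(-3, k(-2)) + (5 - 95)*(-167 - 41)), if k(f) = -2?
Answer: √18726 ≈ 136.84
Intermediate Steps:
P(N, o) = N + N² (P(N, o) = N² + N = N + N²)
√(P(-3, k(-2)) + (5 - 95)*(-167 - 41)) = √(-3*(1 - 3) + (5 - 95)*(-167 - 41)) = √(-3*(-2) - 90*(-208)) = √(6 + 18720) = √18726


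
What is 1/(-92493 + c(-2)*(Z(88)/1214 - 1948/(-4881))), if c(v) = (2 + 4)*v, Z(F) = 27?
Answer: -987589/91350062695 ≈ -1.0811e-5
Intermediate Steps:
c(v) = 6*v
1/(-92493 + c(-2)*(Z(88)/1214 - 1948/(-4881))) = 1/(-92493 + (6*(-2))*(27/1214 - 1948/(-4881))) = 1/(-92493 - 12*(27*(1/1214) - 1948*(-1/4881))) = 1/(-92493 - 12*(27/1214 + 1948/4881)) = 1/(-92493 - 12*2496659/5925534) = 1/(-92493 - 4993318/987589) = 1/(-91350062695/987589) = -987589/91350062695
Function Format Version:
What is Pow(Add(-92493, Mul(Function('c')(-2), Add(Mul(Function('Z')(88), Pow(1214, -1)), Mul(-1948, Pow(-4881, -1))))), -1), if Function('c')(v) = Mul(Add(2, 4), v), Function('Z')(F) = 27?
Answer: Rational(-987589, 91350062695) ≈ -1.0811e-5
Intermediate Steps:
Function('c')(v) = Mul(6, v)
Pow(Add(-92493, Mul(Function('c')(-2), Add(Mul(Function('Z')(88), Pow(1214, -1)), Mul(-1948, Pow(-4881, -1))))), -1) = Pow(Add(-92493, Mul(Mul(6, -2), Add(Mul(27, Pow(1214, -1)), Mul(-1948, Pow(-4881, -1))))), -1) = Pow(Add(-92493, Mul(-12, Add(Mul(27, Rational(1, 1214)), Mul(-1948, Rational(-1, 4881))))), -1) = Pow(Add(-92493, Mul(-12, Add(Rational(27, 1214), Rational(1948, 4881)))), -1) = Pow(Add(-92493, Mul(-12, Rational(2496659, 5925534))), -1) = Pow(Add(-92493, Rational(-4993318, 987589)), -1) = Pow(Rational(-91350062695, 987589), -1) = Rational(-987589, 91350062695)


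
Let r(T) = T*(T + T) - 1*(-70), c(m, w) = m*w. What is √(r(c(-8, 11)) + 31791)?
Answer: 3*√5261 ≈ 217.60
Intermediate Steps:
r(T) = 70 + 2*T² (r(T) = T*(2*T) + 70 = 2*T² + 70 = 70 + 2*T²)
√(r(c(-8, 11)) + 31791) = √((70 + 2*(-8*11)²) + 31791) = √((70 + 2*(-88)²) + 31791) = √((70 + 2*7744) + 31791) = √((70 + 15488) + 31791) = √(15558 + 31791) = √47349 = 3*√5261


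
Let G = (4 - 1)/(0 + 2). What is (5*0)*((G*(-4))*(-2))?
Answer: 0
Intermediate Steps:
G = 3/2 ≈ 1.5000
(5*0)*((G*(-4))*(-2)) = (5*0)*(((3/2)*(-4))*(-2)) = 0*(-6*(-2)) = 0*12 = 0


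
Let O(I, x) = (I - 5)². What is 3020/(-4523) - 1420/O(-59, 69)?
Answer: -4698145/4631552 ≈ -1.0144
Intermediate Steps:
O(I, x) = (-5 + I)²
3020/(-4523) - 1420/O(-59, 69) = 3020/(-4523) - 1420/(-5 - 59)² = 3020*(-1/4523) - 1420/((-64)²) = -3020/4523 - 1420/4096 = -3020/4523 - 1420*1/4096 = -3020/4523 - 355/1024 = -4698145/4631552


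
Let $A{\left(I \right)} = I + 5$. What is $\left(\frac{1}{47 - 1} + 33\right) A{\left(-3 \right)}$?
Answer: $\frac{1519}{23} \approx 66.043$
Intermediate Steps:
$A{\left(I \right)} = 5 + I$
$\left(\frac{1}{47 - 1} + 33\right) A{\left(-3 \right)} = \left(\frac{1}{47 - 1} + 33\right) \left(5 - 3\right) = \left(\frac{1}{46} + 33\right) 2 = \frac{1519}{46} \cdot 2 = \frac{1519}{23}$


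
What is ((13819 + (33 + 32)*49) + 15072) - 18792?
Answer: 13284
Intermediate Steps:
((13819 + (33 + 32)*49) + 15072) - 18792 = ((13819 + 65*49) + 15072) - 18792 = ((13819 + 3185) + 15072) - 18792 = (17004 + 15072) - 18792 = 32076 - 18792 = 13284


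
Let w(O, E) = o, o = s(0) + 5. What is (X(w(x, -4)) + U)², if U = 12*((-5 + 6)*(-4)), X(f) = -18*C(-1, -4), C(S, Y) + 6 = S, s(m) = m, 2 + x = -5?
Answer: 6084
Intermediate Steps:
x = -7 (x = -2 - 5 = -7)
C(S, Y) = -6 + S
o = 5 (o = 0 + 5 = 5)
w(O, E) = 5
X(f) = 126 (X(f) = -18*(-6 - 1) = -18*(-7) = 126)
U = -48 (U = 12*(1*(-4)) = 12*(-4) = -48)
(X(w(x, -4)) + U)² = (126 - 48)² = 78² = 6084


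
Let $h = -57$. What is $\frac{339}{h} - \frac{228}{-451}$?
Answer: $- \frac{46631}{8569} \approx -5.4418$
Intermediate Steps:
$\frac{339}{h} - \frac{228}{-451} = \frac{339}{-57} - \frac{228}{-451} = 339 \left(- \frac{1}{57}\right) - - \frac{228}{451} = - \frac{113}{19} + \frac{228}{451} = - \frac{46631}{8569}$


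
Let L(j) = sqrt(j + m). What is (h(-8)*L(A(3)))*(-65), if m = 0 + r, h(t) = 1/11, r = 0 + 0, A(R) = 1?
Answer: -65/11 ≈ -5.9091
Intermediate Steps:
r = 0
h(t) = 1/11
m = 0 (m = 0 + 0 = 0)
L(j) = sqrt(j) (L(j) = sqrt(j + 0) = sqrt(j))
(h(-8)*L(A(3)))*(-65) = (sqrt(1)/11)*(-65) = ((1/11)*1)*(-65) = (1/11)*(-65) = -65/11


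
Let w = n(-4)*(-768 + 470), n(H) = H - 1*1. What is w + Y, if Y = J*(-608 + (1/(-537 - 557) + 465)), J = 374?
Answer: -28439811/547 ≈ -51992.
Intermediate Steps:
n(H) = -1 + H (n(H) = H - 1 = -1 + H)
w = 1490 (w = (-1 - 4)*(-768 + 470) = -5*(-298) = 1490)
Y = -29254841/547 (Y = 374*(-608 + (1/(-537 - 557) + 465)) = 374*(-608 + (1/(-1094) + 465)) = 374*(-608 + (-1/1094 + 465)) = 374*(-608 + 508709/1094) = 374*(-156443/1094) = -29254841/547 ≈ -53482.)
w + Y = 1490 - 29254841/547 = -28439811/547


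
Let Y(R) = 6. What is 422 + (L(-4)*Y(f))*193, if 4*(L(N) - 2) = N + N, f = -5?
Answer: 422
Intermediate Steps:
L(N) = 2 + N/2 (L(N) = 2 + (N + N)/4 = 2 + (2*N)/4 = 2 + N/2)
422 + (L(-4)*Y(f))*193 = 422 + ((2 + (1/2)*(-4))*6)*193 = 422 + ((2 - 2)*6)*193 = 422 + (0*6)*193 = 422 + 0*193 = 422 + 0 = 422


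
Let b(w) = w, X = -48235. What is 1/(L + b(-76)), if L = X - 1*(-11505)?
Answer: -1/36806 ≈ -2.7169e-5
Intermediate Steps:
L = -36730 (L = -48235 - 1*(-11505) = -48235 + 11505 = -36730)
1/(L + b(-76)) = 1/(-36730 - 76) = 1/(-36806) = -1/36806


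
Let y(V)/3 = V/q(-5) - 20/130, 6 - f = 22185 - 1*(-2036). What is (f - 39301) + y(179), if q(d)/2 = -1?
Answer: -1658409/26 ≈ -63785.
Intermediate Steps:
q(d) = -2 (q(d) = 2*(-1) = -2)
f = -24215 (f = 6 - (22185 - 1*(-2036)) = 6 - (22185 + 2036) = 6 - 1*24221 = 6 - 24221 = -24215)
y(V) = -6/13 - 3*V/2 (y(V) = 3*(V/(-2) - 20/130) = 3*(V*(-½) - 20*1/130) = 3*(-V/2 - 2/13) = 3*(-2/13 - V/2) = -6/13 - 3*V/2)
(f - 39301) + y(179) = (-24215 - 39301) + (-6/13 - 3/2*179) = -63516 + (-6/13 - 537/2) = -63516 - 6993/26 = -1658409/26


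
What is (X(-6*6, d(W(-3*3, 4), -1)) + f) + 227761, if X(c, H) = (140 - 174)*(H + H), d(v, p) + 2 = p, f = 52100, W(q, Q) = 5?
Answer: 280065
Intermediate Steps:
d(v, p) = -2 + p
X(c, H) = -68*H
(X(-6*6, d(W(-3*3, 4), -1)) + f) + 227761 = (-68*(-2 - 1) + 52100) + 227761 = (-68*(-3) + 52100) + 227761 = (204 + 52100) + 227761 = 52304 + 227761 = 280065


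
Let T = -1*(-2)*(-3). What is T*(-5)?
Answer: 30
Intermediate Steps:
T = -6 (T = 2*(-3) = -6)
T*(-5) = -6*(-5) = 30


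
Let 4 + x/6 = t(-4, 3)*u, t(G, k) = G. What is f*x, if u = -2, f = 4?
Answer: 96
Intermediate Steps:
x = 24 (x = -24 + 6*(-4*(-2)) = -24 + 6*8 = -24 + 48 = 24)
f*x = 4*24 = 96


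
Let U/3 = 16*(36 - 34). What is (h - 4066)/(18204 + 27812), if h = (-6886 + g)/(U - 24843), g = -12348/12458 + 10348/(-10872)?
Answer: -1703444489268197/19279652683215744 ≈ -0.088354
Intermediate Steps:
g = -32895355/16930422 (g = -12348*1/12458 + 10348*(-1/10872) = -6174/6229 - 2587/2718 = -32895355/16930422 ≈ -1.9430)
U = 96 (U = 3*(16*(36 - 34)) = 3*(16*2) = 3*32 = 96)
h = 116615781247/418977153234 (h = (-6886 - 32895355/16930422)/(96 - 24843) = -116615781247/16930422/(-24747) = -116615781247/16930422*(-1/24747) = 116615781247/418977153234 ≈ 0.27833)
(h - 4066)/(18204 + 27812) = (116615781247/418977153234 - 4066)/(18204 + 27812) = -1703444489268197/418977153234/46016 = -1703444489268197/418977153234*1/46016 = -1703444489268197/19279652683215744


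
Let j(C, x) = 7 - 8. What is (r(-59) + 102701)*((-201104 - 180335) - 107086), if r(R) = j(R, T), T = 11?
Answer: -50171517500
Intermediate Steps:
j(C, x) = -1
r(R) = -1
(r(-59) + 102701)*((-201104 - 180335) - 107086) = (-1 + 102701)*((-201104 - 180335) - 107086) = 102700*(-381439 - 107086) = 102700*(-488525) = -50171517500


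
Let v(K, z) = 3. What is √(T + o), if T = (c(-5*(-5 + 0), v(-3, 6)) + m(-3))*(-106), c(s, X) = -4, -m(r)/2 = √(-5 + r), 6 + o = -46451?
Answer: √(-46033 + 424*I*√2) ≈ 1.397 + 214.56*I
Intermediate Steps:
o = -46457 (o = -6 - 46451 = -46457)
m(r) = -2*√(-5 + r)
T = 424 + 424*I*√2 (T = (-4 - 2*√(-5 - 3))*(-106) = (-4 - 4*I*√2)*(-106) = 424 + 424*I*√2 ≈ 424.0 + 599.63*I)
√(T + o) = √((424 + 424*I*√2) - 46457) = √(-46033 + 424*I*√2)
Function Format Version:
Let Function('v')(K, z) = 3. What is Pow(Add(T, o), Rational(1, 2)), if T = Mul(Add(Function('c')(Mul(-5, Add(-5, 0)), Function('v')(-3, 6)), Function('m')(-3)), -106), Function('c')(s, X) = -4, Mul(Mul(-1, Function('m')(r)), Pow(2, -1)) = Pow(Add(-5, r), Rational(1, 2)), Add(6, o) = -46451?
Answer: Pow(Add(-46033, Mul(424, I, Pow(2, Rational(1, 2)))), Rational(1, 2)) ≈ Add(1.397, Mul(214.56, I))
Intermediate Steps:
o = -46457 (o = Add(-6, -46451) = -46457)
Function('m')(r) = Mul(-2, Pow(Add(-5, r), Rational(1, 2)))
T = Add(424, Mul(424, I, Pow(2, Rational(1, 2)))) (T = Mul(Add(-4, Mul(-2, Pow(Add(-5, -3), Rational(1, 2)))), -106) = Mul(Add(-4, Mul(-2, Pow(-8, Rational(1, 2)))), -106) = Mul(Add(-4, Mul(-2, Mul(2, I, Pow(2, Rational(1, 2))))), -106) = Mul(Add(-4, Mul(-4, I, Pow(2, Rational(1, 2)))), -106) = Add(424, Mul(424, I, Pow(2, Rational(1, 2)))) ≈ Add(424.00, Mul(599.63, I)))
Pow(Add(T, o), Rational(1, 2)) = Pow(Add(Add(424, Mul(424, I, Pow(2, Rational(1, 2)))), -46457), Rational(1, 2)) = Pow(Add(-46033, Mul(424, I, Pow(2, Rational(1, 2)))), Rational(1, 2))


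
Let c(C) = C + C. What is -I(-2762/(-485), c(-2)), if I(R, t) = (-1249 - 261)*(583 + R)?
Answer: 86226134/97 ≈ 8.8893e+5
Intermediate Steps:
c(C) = 2*C
I(R, t) = -880330 - 1510*R (I(R, t) = -1510*(583 + R) = -880330 - 1510*R)
-I(-2762/(-485), c(-2)) = -(-880330 - (-4170620)/(-485)) = -(-880330 - (-4170620)*(-1)/485) = -(-880330 - 1510*2762/485) = -(-880330 - 834124/97) = -1*(-86226134/97) = 86226134/97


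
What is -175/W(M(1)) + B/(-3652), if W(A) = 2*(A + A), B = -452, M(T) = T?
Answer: -159323/3652 ≈ -43.626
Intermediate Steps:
W(A) = 4*A (W(A) = 2*(2*A) = 4*A)
-175/W(M(1)) + B/(-3652) = -175/(4*1) - 452/(-3652) = -175/4 - 452*(-1/3652) = -175*¼ + 113/913 = -175/4 + 113/913 = -159323/3652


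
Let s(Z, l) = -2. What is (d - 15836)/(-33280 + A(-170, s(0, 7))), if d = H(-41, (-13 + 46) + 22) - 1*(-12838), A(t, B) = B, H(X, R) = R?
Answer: 327/3698 ≈ 0.088426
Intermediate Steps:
d = 12893 (d = ((-13 + 46) + 22) - 1*(-12838) = (33 + 22) + 12838 = 55 + 12838 = 12893)
(d - 15836)/(-33280 + A(-170, s(0, 7))) = (12893 - 15836)/(-33280 - 2) = -2943/(-33282) = -2943*(-1/33282) = 327/3698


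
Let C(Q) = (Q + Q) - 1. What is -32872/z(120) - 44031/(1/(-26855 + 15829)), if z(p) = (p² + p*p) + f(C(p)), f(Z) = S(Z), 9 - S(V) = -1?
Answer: 6993423018994/14405 ≈ 4.8549e+8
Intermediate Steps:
S(V) = 10 (S(V) = 9 - 1*(-1) = 9 + 1 = 10)
C(Q) = -1 + 2*Q (C(Q) = 2*Q - 1 = -1 + 2*Q)
f(Z) = 10
z(p) = 10 + 2*p² (z(p) = (p² + p*p) + 10 = (p² + p²) + 10 = 2*p² + 10 = 10 + 2*p²)
-32872/z(120) - 44031/(1/(-26855 + 15829)) = -32872/(10 + 2*120²) - 44031/(1/(-26855 + 15829)) = -32872/(10 + 2*14400) - 44031/(1/(-11026)) = -32872/(10 + 28800) - 44031/(-1/11026) = -32872/28810 - 44031*(-11026) = -32872*1/28810 + 485485806 = -16436/14405 + 485485806 = 6993423018994/14405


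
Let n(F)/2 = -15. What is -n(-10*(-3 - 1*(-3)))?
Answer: 30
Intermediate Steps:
n(F) = -30 (n(F) = 2*(-15) = -30)
-n(-10*(-3 - 1*(-3))) = -1*(-30) = 30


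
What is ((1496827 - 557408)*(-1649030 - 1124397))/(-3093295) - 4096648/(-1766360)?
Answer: 115052617828698546/136596813905 ≈ 8.4228e+5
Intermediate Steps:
((1496827 - 557408)*(-1649030 - 1124397))/(-3093295) - 4096648/(-1766360) = (939419*(-2773427))*(-1/3093295) - 4096648*(-1/1766360) = -2605410018913*(-1/3093295) + 512081/220795 = 2605410018913/3093295 + 512081/220795 = 115052617828698546/136596813905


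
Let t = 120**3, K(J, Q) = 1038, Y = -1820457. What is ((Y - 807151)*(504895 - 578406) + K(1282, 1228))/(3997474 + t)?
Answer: 96579046363/2862737 ≈ 33737.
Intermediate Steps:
t = 1728000
((Y - 807151)*(504895 - 578406) + K(1282, 1228))/(3997474 + t) = ((-1820457 - 807151)*(504895 - 578406) + 1038)/(3997474 + 1728000) = (-2627608*(-73511) + 1038)/5725474 = (193158091688 + 1038)*(1/5725474) = 193158092726*(1/5725474) = 96579046363/2862737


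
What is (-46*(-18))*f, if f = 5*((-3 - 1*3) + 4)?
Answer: -8280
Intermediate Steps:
f = -10 (f = 5*((-3 - 3) + 4) = 5*(-6 + 4) = 5*(-2) = -10)
(-46*(-18))*f = -46*(-18)*(-10) = 828*(-10) = -8280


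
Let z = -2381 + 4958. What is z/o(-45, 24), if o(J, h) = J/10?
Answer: -1718/3 ≈ -572.67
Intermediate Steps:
z = 2577
o(J, h) = J/10 (o(J, h) = J*(1/10) = J/10)
z/o(-45, 24) = 2577/(((1/10)*(-45))) = 2577/(-9/2) = 2577*(-2/9) = -1718/3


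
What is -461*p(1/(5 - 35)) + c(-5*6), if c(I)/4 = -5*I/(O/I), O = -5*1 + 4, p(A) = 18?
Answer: 9702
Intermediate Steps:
O = -1 (O = -5 + 4 = -1)
c(I) = 20*I**2 (c(I) = 4*(-5*I/((-1/I))) = 4*(-5*I*(-I)) = 4*(-(-5)*I**2) = 4*(5*I**2) = 20*I**2)
-461*p(1/(5 - 35)) + c(-5*6) = -461*18 + 20*(-5*6)**2 = -8298 + 20*(-30)**2 = -8298 + 20*900 = -8298 + 18000 = 9702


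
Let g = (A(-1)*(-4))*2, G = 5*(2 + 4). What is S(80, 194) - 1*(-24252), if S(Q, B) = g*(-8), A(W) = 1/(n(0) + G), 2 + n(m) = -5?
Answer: 557860/23 ≈ 24255.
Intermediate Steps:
n(m) = -7 (n(m) = -2 - 5 = -7)
G = 30 (G = 5*6 = 30)
A(W) = 1/23 (A(W) = 1/(-7 + 30) = 1/23)
g = -8/23 (g = ((1/23)*(-4))*2 = -4/23*2 = -8/23 ≈ -0.34783)
S(Q, B) = 64/23 (S(Q, B) = -8/23*(-8) = 64/23)
S(80, 194) - 1*(-24252) = 64/23 - 1*(-24252) = 64/23 + 24252 = 557860/23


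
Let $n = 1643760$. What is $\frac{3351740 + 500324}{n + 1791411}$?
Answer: $\frac{3852064}{3435171} \approx 1.1214$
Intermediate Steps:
$\frac{3351740 + 500324}{n + 1791411} = \frac{3351740 + 500324}{1643760 + 1791411} = \frac{3852064}{3435171}$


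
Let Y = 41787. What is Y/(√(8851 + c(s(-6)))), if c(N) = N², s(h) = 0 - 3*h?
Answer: 41787*√367/1835 ≈ 436.25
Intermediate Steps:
s(h) = -3*h
Y/(√(8851 + c(s(-6)))) = 41787/(√(8851 + (-3*(-6))²)) = 41787/(√(8851 + 18²)) = 41787/(√(8851 + 324)) = 41787/(√9175) = 41787/((5*√367)) = 41787*(√367/1835) = 41787*√367/1835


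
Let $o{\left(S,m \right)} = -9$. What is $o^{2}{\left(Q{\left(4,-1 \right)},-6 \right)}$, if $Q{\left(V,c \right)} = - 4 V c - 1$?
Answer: $81$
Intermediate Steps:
$Q{\left(V,c \right)} = -1 - 4 V c$ ($Q{\left(V,c \right)} = - 4 V c - 1 = -1 - 4 V c$)
$o^{2}{\left(Q{\left(4,-1 \right)},-6 \right)} = \left(-9\right)^{2} = 81$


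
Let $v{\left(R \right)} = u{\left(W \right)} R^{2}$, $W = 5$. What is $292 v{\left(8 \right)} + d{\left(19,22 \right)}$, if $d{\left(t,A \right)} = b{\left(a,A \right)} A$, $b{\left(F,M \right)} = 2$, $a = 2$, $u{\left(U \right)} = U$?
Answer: $93484$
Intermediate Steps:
$d{\left(t,A \right)} = 2 A$
$v{\left(R \right)} = 5 R^{2}$
$292 v{\left(8 \right)} + d{\left(19,22 \right)} = 292 \cdot 5 \cdot 8^{2} + 2 \cdot 22 = 292 \cdot 5 \cdot 64 + 44 = 292 \cdot 320 + 44 = 93440 + 44 = 93484$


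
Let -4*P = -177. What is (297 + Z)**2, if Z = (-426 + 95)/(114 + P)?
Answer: 34848302329/400689 ≈ 86971.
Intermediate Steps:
P = 177/4 (P = -1/4*(-177) = 177/4 ≈ 44.250)
Z = -1324/633 (Z = (-426 + 95)/(114 + 177/4) = -331/633/4 = -331*4/633 = -1324/633 ≈ -2.0916)
(297 + Z)**2 = (297 - 1324/633)**2 = (186677/633)**2 = 34848302329/400689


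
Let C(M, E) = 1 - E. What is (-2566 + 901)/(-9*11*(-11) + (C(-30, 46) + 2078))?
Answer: -1665/3122 ≈ -0.53331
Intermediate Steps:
(-2566 + 901)/(-9*11*(-11) + (C(-30, 46) + 2078)) = (-2566 + 901)/(-9*11*(-11) + ((1 - 1*46) + 2078)) = -1665/(-99*(-11) + ((1 - 46) + 2078)) = -1665/(1089 + (-45 + 2078)) = -1665/(1089 + 2033) = -1665/3122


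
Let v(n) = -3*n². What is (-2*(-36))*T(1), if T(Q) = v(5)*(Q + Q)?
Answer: -10800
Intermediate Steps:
T(Q) = -150*Q (T(Q) = (-3*5²)*(Q + Q) = (-3*25)*(2*Q) = -150*Q)
(-2*(-36))*T(1) = (-2*(-36))*(-150*1) = 72*(-150) = -10800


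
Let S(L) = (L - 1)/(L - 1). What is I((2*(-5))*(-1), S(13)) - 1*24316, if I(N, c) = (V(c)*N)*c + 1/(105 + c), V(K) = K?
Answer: -2576435/106 ≈ -24306.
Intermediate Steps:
S(L) = 1 (S(L) = (-1 + L)/(-1 + L) = 1)
I(N, c) = 1/(105 + c) + N*c² (I(N, c) = (c*N)*c + 1/(105 + c) = (N*c)*c + 1/(105 + c) = N*c² + 1/(105 + c) = 1/(105 + c) + N*c²)
I((2*(-5))*(-1), S(13)) - 1*24316 = (1 + ((2*(-5))*(-1))*1³ + 105*((2*(-5))*(-1))*1²)/(105 + 1) - 1*24316 = (1 - 10*(-1)*1 + 105*(-10*(-1))*1)/106 - 24316 = (1 + 10*1 + 105*10*1)/106 - 24316 = (1 + 10 + 1050)/106 - 24316 = (1/106)*1061 - 24316 = 1061/106 - 24316 = -2576435/106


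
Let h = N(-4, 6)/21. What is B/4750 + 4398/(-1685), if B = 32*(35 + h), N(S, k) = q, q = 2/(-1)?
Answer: -39917714/16807875 ≈ -2.3749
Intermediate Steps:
q = -2 (q = 2*(-1) = -2)
N(S, k) = -2
h = -2/21 ≈ -0.095238
B = 23456/21 (B = 32*(35 - 2/21) = 32*(733/21) = 23456/21 ≈ 1117.0)
B/4750 + 4398/(-1685) = (23456/21)/4750 + 4398/(-1685) = (23456/21)*(1/4750) + 4398*(-1/1685) = 11728/49875 - 4398/1685 = -39917714/16807875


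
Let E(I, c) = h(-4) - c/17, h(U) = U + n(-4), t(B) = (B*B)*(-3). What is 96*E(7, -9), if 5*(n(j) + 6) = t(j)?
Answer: -155616/85 ≈ -1830.8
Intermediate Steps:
t(B) = -3*B**2 (t(B) = B**2*(-3) = -3*B**2)
n(j) = -6 - 3*j**2/5 (n(j) = -6 + (-3*j**2)/5 = -6 - 3*j**2/5)
h(U) = -78/5 + U (h(U) = U + (-6 - 3/5*(-4)**2) = U + (-6 - 3/5*16) = U + (-6 - 48/5) = U - 78/5 = -78/5 + U)
E(I, c) = -98/5 - c/17 (E(I, c) = (-78/5 - 4) - c/17 = -98/5 - c/17)
96*E(7, -9) = 96*(-98/5 - 1/17*(-9)) = 96*(-98/5 + 9/17) = 96*(-1621/85) = -155616/85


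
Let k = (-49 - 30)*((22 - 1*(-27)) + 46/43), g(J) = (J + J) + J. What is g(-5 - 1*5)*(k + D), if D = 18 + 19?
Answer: 5054880/43 ≈ 1.1756e+5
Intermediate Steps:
g(J) = 3*J (g(J) = 2*J + J = 3*J)
k = -170087/43 (k = -79*((22 + 27) + 46*(1/43)) = -79*(49 + 46/43) = -79*2153/43 = -170087/43 ≈ -3955.5)
D = 37
g(-5 - 1*5)*(k + D) = (3*(-5 - 1*5))*(-170087/43 + 37) = (3*(-5 - 5))*(-168496/43) = (3*(-10))*(-168496/43) = -30*(-168496/43) = 5054880/43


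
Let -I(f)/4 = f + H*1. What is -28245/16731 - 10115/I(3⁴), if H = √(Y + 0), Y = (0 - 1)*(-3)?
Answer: 1440781825/48765288 - 10115*√3/26232 ≈ 28.877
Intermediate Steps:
Y = 3 (Y = -1*(-3) = 3)
H = √3 (H = √(3 + 0) = √3 ≈ 1.7320)
I(f) = -4*f - 4*√3 (I(f) = -4*(f + √3*1) = -4*(f + √3) = -4*f - 4*√3)
-28245/16731 - 10115/I(3⁴) = -28245/16731 - 10115/(-4*3⁴ - 4*√3) = -28245*1/16731 - 10115/(-4*81 - 4*√3) = -9415/5577 - 10115/(-324 - 4*√3)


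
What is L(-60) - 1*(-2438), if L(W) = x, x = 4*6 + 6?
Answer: 2468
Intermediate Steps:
x = 30 (x = 24 + 6 = 30)
L(W) = 30
L(-60) - 1*(-2438) = 30 - 1*(-2438) = 30 + 2438 = 2468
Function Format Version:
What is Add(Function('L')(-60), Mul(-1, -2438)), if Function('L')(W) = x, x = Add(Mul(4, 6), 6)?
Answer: 2468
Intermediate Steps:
x = 30 (x = Add(24, 6) = 30)
Function('L')(W) = 30
Add(Function('L')(-60), Mul(-1, -2438)) = Add(30, Mul(-1, -2438)) = Add(30, 2438) = 2468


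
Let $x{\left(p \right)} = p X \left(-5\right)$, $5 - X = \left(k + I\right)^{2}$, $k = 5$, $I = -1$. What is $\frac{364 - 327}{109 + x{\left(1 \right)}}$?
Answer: $\frac{37}{164} \approx 0.22561$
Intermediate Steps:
$X = -11$ ($X = 5 - \left(5 - 1\right)^{2} = 5 - 4^{2} = 5 - 16 = -11$)
$x{\left(p \right)} = 55 p$ ($x{\left(p \right)} = p \left(-11\right) \left(-5\right) = - 11 p \left(-5\right) = 55 p$)
$\frac{364 - 327}{109 + x{\left(1 \right)}} = \frac{364 - 327}{109 + 55 \cdot 1} = \frac{37}{109 + 55} = \frac{37}{164}$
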